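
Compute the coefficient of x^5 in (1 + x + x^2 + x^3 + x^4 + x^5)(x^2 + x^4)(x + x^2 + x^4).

3

(1 + x + x^2 + x^3 + x^4 + x^5) has coefficients 1,1,1,1,1,1 for degrees 0…5.
(x^2 + x^4) has coefficients 0,0,1,0,1,0 for degrees 0…5.
Finally multiplying by (x + x^2 + x^4), the product of all factors after the first has coefficients 0,0,0,1,1,1 for degrees 0…5.
[x^5] = 1·1 + 1·1 + 1·1 + 1·0 + 1·0 + 1·0 = 3.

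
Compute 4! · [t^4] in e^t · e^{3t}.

256

The EGF product rule gives c_4 = Σ_{k_1+k_2=4} C(4; k_1,k_2) · ∏ g_i(k_i), where e^t gives (1)^k; e^{3t} gives (3)^k.
g_1(k) for k = 0…4: 1, 1, 1, 1, 1.
g_2(k) for k = 0…4: 1, 3, 9, 27, 81.
c_4 = Σ_k C(4,k)·g_1(k)·g_2(4−k) = 1·1·81 + 4·1·27 + 6·1·9 + 4·1·3 + 1·1·1 = 81 + 108 + 54 + 12 + 1 = 256.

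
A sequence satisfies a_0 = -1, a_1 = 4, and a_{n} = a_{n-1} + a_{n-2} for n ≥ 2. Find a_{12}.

487

The ordinary generating function has denominator 1 - q - q^2.
Iterating the recurrence: a_0,…,a_{12} = -1, 4, 3, 7, 10, 17, 27, 44, 71, 115, 186, 301, 487.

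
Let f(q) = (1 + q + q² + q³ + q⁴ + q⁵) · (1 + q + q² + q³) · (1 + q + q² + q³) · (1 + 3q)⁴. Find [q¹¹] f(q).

2494

(1 + q + q² + q³ + q⁴ + q⁵) has coefficients 1,1,1,1,1,1 for degrees 0…5.
(1 + q + q² + q³) has coefficients 1,1,1,1,0,0,0,0,0,0,0,0 for degrees 0…11.
Multiplying by (1 + q + q² + q³) gives running coefficients 1,2,3,4,3,2,1,0,0,0,0,0 for degrees 0…11.
Finally multiplying by (1 + 3q)⁴, the product of all factors after the first has coefficients 1,14,81,256,510,740,862,768,513,270,81,0 for degrees 0…11.
[q¹¹] = 1·0 + 1·81 + 1·270 + 1·513 + 1·768 + 1·862 = 2494.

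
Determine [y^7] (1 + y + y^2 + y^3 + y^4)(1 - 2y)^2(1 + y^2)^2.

(1 + y + y^2 + y^3 + y^4) has coefficients 1,1,1,1,1 for degrees 0…4.
(1 - 2y)^2 has coefficients 1,-4,4,0,0,0,0,0 for degrees 0…7.
Finally multiplying by (1 + y^2)^2, the product of all factors after the first has coefficients 1,-4,6,-8,9,-4,4,0 for degrees 0…7.
[y^7] = 1·0 + 1·4 + 1·(-4) + 1·9 + 1·(-8) = 1.

1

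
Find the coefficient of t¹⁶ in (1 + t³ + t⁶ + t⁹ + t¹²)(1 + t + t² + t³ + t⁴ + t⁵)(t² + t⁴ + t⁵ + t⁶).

8

(1 + t³ + t⁶ + t⁹ + t¹²) has coefficients 1,0,0,1,0,0,1,0,0,1,0,0,1 for degrees 0…12.
(1 + t + t² + t³ + t⁴ + t⁵) has coefficients 1,1,1,1,1,1,0,0,0,0,0,0,0,0,0,0,0 for degrees 0…16.
Finally multiplying by (t² + t⁴ + t⁵ + t⁶), the product of all factors after the first has coefficients 0,0,1,1,2,3,4,4,3,3,2,1,0,0,0,0,0 for degrees 0…16.
[t¹⁶] = 1·0 + 1·0 + 1·2 + 1·4 + 1·2 = 8.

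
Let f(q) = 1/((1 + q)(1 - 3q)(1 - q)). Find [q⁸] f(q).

Partial fractions give a closed form: a_n = (1/8)·(-1)^n + (9/8)·3^n + (-1/4)·1^n.
At n = 8: a_8 = 7381.

7381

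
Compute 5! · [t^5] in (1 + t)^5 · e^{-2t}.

88

The EGF product rule gives c_5 = Σ_{k_1+k_2=5} C(5; k_1,k_2) · ∏ g_i(k_i), where (1+t)^5 gives the falling factorial (5)_k; e^{-2t} gives (-2)^k.
g_1(k) for k = 0…5: 1, 5, 20, 60, 120, 120.
g_2(k) for k = 0…5: 1, -2, 4, -8, 16, -32.
c_5 = Σ_k C(5,k)·g_1(k)·g_2(5−k) = 1·1·(-32) + 5·5·16 + 10·20·(-8) + 10·60·4 + 5·120·(-2) + 1·120·1 = −32 + 400 − 1600 + 2400 − 1200 + 120 = 88.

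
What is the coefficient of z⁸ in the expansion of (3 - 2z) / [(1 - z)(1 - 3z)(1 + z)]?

17223

Partial fractions give a closed form: a_n = (-1/4)·1^n + (21/8)·3^n + (5/8)·(-1)^n.
At n = 8: a_8 = 17223.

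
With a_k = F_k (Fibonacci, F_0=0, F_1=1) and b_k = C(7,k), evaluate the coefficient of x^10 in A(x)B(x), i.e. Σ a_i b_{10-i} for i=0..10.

Write out a_i and b_{10-i} for i = 0,…,10 and sum the products.
Σ = 0·0 + 1·0 + 1·0 + 2·1 + 3·7 + 5·21 + 8·35 + 13·35 + 21·21 + 34·7 + 55·1 = 1597.

1597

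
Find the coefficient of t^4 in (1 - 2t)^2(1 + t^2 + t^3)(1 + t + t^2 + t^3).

-2

(1 - 2t)^2 has coefficients 1,-4,4 for degrees 0…2.
(1 + t^2 + t^3) has coefficients 1,0,1,1,0 for degrees 0…4.
Finally multiplying by (1 + t + t^2 + t^3), the product of all factors after the first has coefficients 1,1,2,3,2 for degrees 0…4.
[t^4] = 1·2 − 4·3 + 4·2 = -2.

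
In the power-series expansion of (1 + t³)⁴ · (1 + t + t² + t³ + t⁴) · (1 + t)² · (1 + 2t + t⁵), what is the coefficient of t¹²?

125

(1 + t³)⁴ has coefficients 1,0,0,4,0,0,6,0,0,4,0,0,1 for degrees 0…12.
(1 + t + t² + t³ + t⁴) has coefficients 1,1,1,1,1,0,0,0,0,0,0,0,0 for degrees 0…12.
Multiplying by (1 + t)² gives running coefficients 1,3,4,4,4,3,1,0,0,0,0,0,0 for degrees 0…12.
Finally multiplying by (1 + 2t + t⁵), the product of all factors after the first has coefficients 1,5,10,12,12,12,10,6,4,4,3,1,0 for degrees 0…12.
[t¹²] = 1·0 + 4·4 + 6·10 + 4·12 + 1·1 = 125.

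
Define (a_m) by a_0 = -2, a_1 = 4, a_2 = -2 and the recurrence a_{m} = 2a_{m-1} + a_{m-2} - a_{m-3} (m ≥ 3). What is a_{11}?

-174

The ordinary generating function has denominator 1 - 2t - t^2 + t^3.
Iterating the recurrence: a_0,…,a_{11} = -2, 4, -2, 2, -2, 0, -4, -6, -16, -34, -78, -174.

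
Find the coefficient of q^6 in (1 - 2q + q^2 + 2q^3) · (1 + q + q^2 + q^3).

(1 - 2q + q^2 + 2q^3) has coefficients 1,-2,1,2 for degrees 0…3.
(1 + q + q^2 + q^3) has coefficients 1,1,1,1,0,0,0 for degrees 0…6.
[q^6] = 1·0 − 2·0 + 1·0 + 2·1 = 2.

2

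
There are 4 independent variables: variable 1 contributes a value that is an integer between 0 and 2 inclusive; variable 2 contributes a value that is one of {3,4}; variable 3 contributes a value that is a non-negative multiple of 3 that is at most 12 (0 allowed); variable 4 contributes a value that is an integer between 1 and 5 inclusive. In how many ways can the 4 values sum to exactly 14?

The generating function for the choices is (1 + x + x²)·(x³ + x⁴)·(1 + x³ + x⁶ + x⁹ + x¹²)·(x + x² + x³ + x⁴ + x⁵); the count is [x¹⁴].
(1 + x + x²) has coefficients 1,1,1 for degrees 0…2.
(x³ + x⁴) has coefficients 0,0,0,1,1,0,0,0,0,0,0,0,0,0,0 for degrees 0…14.
Multiplying by (1 + x³ + x⁶ + x⁹ + x¹²) gives running coefficients 0,0,0,1,1,0,1,1,0,1,1,0,1,1,0 for degrees 0…14.
Finally multiplying by (x + x² + x³ + x⁴ + x⁵), the product of all factors after the first has coefficients 0,0,0,0,1,2,2,3,4,3,3,4,3,3,4 for degrees 0…14.
[x¹⁴] = 1·4 + 1·3 + 1·3 = 10.

10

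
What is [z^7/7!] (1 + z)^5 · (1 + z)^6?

The EGF product rule gives c_7 = Σ_{k_1+k_2=7} C(7; k_1,k_2) · ∏ g_i(k_i), where (1+z)^5 gives the falling factorial (5)_k; (1+z)^6 gives the falling factorial (6)_k.
g_1(k) for k = 0…7: 1, 5, 20, 60, 120, 120, 0, 0.
g_2(k) for k = 0…7: 1, 6, 30, 120, 360, 720, 720, 0.
c_7 = Σ_k C(7,k)·g_1(k)·g_2(7−k) = 7·5·720 + 21·20·720 + 35·60·360 + 35·120·120 + 21·120·30 = 25200 + 302400 + 756000 + 504000 + 75600 = 1663200.

1663200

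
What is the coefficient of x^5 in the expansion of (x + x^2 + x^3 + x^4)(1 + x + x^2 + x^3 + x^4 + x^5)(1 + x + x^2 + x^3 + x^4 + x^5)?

14

(x + x^2 + x^3 + x^4) has coefficients 0,1,1,1,1 for degrees 0…4.
(1 + x + x^2 + x^3 + x^4 + x^5) has coefficients 1,1,1,1,1,1 for degrees 0…5.
Finally multiplying by (1 + x + x^2 + x^3 + x^4 + x^5), the product of all factors after the first has coefficients 1,2,3,4,5,6 for degrees 0…5.
[x^5] = 1·5 + 1·4 + 1·3 + 1·2 = 14.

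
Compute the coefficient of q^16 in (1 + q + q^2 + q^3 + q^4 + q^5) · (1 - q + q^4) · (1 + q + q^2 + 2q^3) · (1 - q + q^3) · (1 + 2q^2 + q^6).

(1 + q + q^2 + q^3 + q^4 + q^5) has coefficients 1,1,1,1,1,1 for degrees 0…5.
(1 - q + q^4) has coefficients 1,-1,0,0,1,0,0,0,0,0,0,0,0,0,0,0,0 for degrees 0…16.
Multiplying by (1 + q + q^2 + 2q^3) gives running coefficients 1,0,0,1,-1,1,1,2,0,0,0,0,0,0,0,0,0 for degrees 0…16.
Multiplying by (1 - q + q^3) gives running coefficients 1,-1,0,2,-2,2,1,0,-1,1,2,0,0,0,0,0,0 for degrees 0…16.
Finally multiplying by (1 + 2q^2 + q^6), the product of all factors after the first has coefficients 1,-1,2,0,-2,6,-2,3,1,3,-2,4,5,0,-1,1,2 for degrees 0…16.
[q^16] = 1·2 + 1·1 + 1·(-1) + 1·0 + 1·5 + 1·4 = 11.

11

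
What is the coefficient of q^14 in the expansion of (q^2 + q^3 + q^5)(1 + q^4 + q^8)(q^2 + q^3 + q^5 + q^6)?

(q^2 + q^3 + q^5) has coefficients 0,0,1,1,0,1 for degrees 0…5.
(1 + q^4 + q^8) has coefficients 1,0,0,0,1,0,0,0,1,0,0,0,0,0,0 for degrees 0…14.
Finally multiplying by (q^2 + q^3 + q^5 + q^6), the product of all factors after the first has coefficients 0,0,1,1,0,1,2,1,0,1,2,1,0,1,1 for degrees 0…14.
[q^14] = 1·0 + 1·1 + 1·1 = 2.

2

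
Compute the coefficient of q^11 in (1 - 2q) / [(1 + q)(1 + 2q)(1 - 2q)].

-4095

The denominator gives the recurrence a_n = −a_(n−1) + 4a_(n−2) + 4a_(n−3) for n ≥ 3; the numerator fixes a_0 = 1, a_1 = -3, a_2 = 7.
Iterating: 1, -3, 7, -15, 31, -63, 127, -255, 511, -1023, 2047, -4095, so a_11 = -4095.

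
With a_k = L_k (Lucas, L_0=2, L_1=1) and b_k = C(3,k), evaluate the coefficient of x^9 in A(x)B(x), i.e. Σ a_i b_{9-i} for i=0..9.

322

This is [x^9] in the product of the two ordinary generating functions.
Σ = 2·0 + 1·0 + 3·0 + 4·0 + 7·0 + 11·0 + 18·1 + 29·3 + 47·3 + 76·1 = 322.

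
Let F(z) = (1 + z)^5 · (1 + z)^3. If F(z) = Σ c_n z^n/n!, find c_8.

40320

The EGF product rule gives c_8 = Σ_{k_1+k_2=8} C(8; k_1,k_2) · ∏ g_i(k_i), where (1+z)^5 gives the falling factorial (5)_k; (1+z)^3 gives the falling factorial (3)_k.
g_1(k) for k = 0…8: 1, 5, 20, 60, 120, 120, 0, 0, 0.
g_2(k) for k = 0…8: 1, 3, 6, 6, 0, 0, 0, 0, 0.
c_8 = Σ_k C(8,k)·g_1(k)·g_2(8−k) = 56·120·6 = 40320.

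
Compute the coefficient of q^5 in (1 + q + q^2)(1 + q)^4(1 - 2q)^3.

(1 + q + q^2) has coefficients 1,1,1 for degrees 0…2.
(1 + q)^4 has coefficients 1,4,6,4,1,0 for degrees 0…5.
Finally multiplying by (1 - 2q)^3, the product of all factors after the first has coefficients 1,-2,-6,8,17,-6 for degrees 0…5.
[q^5] = 1·(-6) + 1·17 + 1·8 = 19.

19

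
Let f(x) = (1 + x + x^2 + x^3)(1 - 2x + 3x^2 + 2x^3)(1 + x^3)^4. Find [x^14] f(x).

(1 + x + x^2 + x^3) has coefficients 1,1,1,1 for degrees 0…3.
(1 - 2x + 3x^2 + 2x^3) has coefficients 1,-2,3,2,0,0,0,0,0,0,0,0,0,0,0 for degrees 0…14.
Finally multiplying by (1 + x^3)^4, the product of all factors after the first has coefficients 1,-2,3,6,-8,12,14,-12,18,16,-8,12,9,-2,3 for degrees 0…14.
[x^14] = 1·3 + 1·(-2) + 1·9 + 1·12 = 22.

22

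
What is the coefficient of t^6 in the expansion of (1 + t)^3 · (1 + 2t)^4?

(1 + t)^3 has coefficients 1,3,3,1 for degrees 0…3.
(1 + 2t)^4 has coefficients 1,8,24,32,16,0,0 for degrees 0…6.
[t^6] = 1·0 + 3·0 + 3·16 + 1·32 = 80.

80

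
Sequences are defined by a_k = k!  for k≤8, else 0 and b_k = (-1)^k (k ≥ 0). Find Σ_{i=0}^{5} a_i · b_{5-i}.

100

The convolution is the x^5 coefficient of A(x)B(x).
Σ = 1·(-1) + 1·1 + 2·(-1) + 6·1 + 24·(-1) + 120·1 = 100.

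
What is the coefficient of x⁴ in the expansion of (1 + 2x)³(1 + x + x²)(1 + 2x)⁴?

924

(1 + 2x)³ has coefficients 1,6,12,8 for degrees 0…3.
(1 + x + x²) has coefficients 1,1,1,0,0 for degrees 0…4.
Finally multiplying by (1 + 2x)⁴, the product of all factors after the first has coefficients 1,9,33,64,72 for degrees 0…4.
[x⁴] = 1·72 + 6·64 + 12·33 + 8·9 = 924.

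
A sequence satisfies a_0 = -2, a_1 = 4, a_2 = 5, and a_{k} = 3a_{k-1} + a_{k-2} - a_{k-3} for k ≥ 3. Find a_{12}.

735928

The ordinary generating function has denominator 1 - 3y - y^2 + y^3.
Iterating the recurrence: a_0,…,a_{12} = -2, 4, 5, 21, 64, 208, 667, 2145, 6894, 22160, 71229, 228953, 735928.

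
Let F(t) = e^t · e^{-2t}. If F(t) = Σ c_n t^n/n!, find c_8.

1

The EGF product rule gives c_8 = Σ_{k_1+k_2=8} C(8; k_1,k_2) · ∏ g_i(k_i), where e^t gives (1)^k; e^{-2t} gives (-2)^k.
g_1(k) for k = 0…8: 1, 1, 1, 1, 1, 1, 1, 1, 1.
g_2(k) for k = 0…8: 1, -2, 4, -8, 16, -32, 64, -128, 256.
c_8 = Σ_k C(8,k)·g_1(k)·g_2(8−k) = 1·1·256 + 8·1·(-128) + 28·1·64 + 56·1·(-32) + 70·1·16 + 56·1·(-8) + 28·1·4 + 8·1·(-2) + 1·1·1 = 256 − 1024 + 1792 − 1792 + 1120 − 448 + 112 − 16 + 1 = 1.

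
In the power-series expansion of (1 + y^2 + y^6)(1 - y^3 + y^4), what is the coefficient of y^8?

(1 + y^2 + y^6) has coefficients 1,0,1,0,0,0,1 for degrees 0…6.
(1 - y^3 + y^4) has coefficients 1,0,0,-1,1,0,0,0,0 for degrees 0…8.
[y^8] = 1·0 + 1·0 + 1·0 = 0.

0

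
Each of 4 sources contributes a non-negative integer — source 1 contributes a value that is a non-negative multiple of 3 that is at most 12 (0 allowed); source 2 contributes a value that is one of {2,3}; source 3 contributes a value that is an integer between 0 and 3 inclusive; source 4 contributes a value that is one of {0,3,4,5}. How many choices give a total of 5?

The generating function for the choices is (1 + x^3 + x^6 + x^9 + x^12)·(x^2 + x^3)·(1 + x + x^2 + x^3)·(1 + x^3 + x^4 + x^5); the count is [x^5].
(1 + x^3 + x^6 + x^9 + x^12) has coefficients 1,0,0,1,0,0 for degrees 0…5.
(x^2 + x^3) has coefficients 0,0,1,1,0,0 for degrees 0…5.
Multiplying by (1 + x + x^2 + x^3) gives running coefficients 0,0,1,2,2,2 for degrees 0…5.
Finally multiplying by (1 + x^3 + x^4 + x^5), the product of all factors after the first has coefficients 0,0,1,2,2,3 for degrees 0…5.
[x^5] = 1·3 + 1·1 = 4.

4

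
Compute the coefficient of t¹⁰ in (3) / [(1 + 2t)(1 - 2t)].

3072

Partial fractions give a closed form: a_n = (3/2)·(-2)^n + (3/2)·2^n.
At n = 10: a_10 = 3072.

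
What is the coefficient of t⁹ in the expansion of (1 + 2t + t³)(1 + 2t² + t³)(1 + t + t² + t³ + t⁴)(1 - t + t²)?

(1 + 2t + t³) has coefficients 1,2,0,1 for degrees 0…3.
(1 + 2t² + t³) has coefficients 1,0,2,1,0,0,0,0,0,0 for degrees 0…9.
Multiplying by (1 + t + t² + t³ + t⁴) gives running coefficients 1,1,3,4,4,3,3,1,0,0 for degrees 0…9.
Finally multiplying by (1 - t + t²), the product of all factors after the first has coefficients 1,0,3,2,3,3,4,1,2,1 for degrees 0…9.
[t⁹] = 1·1 + 2·2 + 1·4 = 9.

9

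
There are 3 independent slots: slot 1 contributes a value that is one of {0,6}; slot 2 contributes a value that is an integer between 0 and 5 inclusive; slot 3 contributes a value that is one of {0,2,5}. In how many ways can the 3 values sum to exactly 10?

3

The generating function for the choices is (1 + z^6)·(1 + z + z^2 + z^3 + z^4 + z^5)·(1 + z^2 + z^5); the count is [z^10].
(1 + z^6) has coefficients 1,0,0,0,0,0,1 for degrees 0…6.
(1 + z + z^2 + z^3 + z^4 + z^5) has coefficients 1,1,1,1,1,1,0,0,0,0,0 for degrees 0…10.
Finally multiplying by (1 + z^2 + z^5), the product of all factors after the first has coefficients 1,1,2,2,2,3,2,2,1,1,1 for degrees 0…10.
[z^10] = 1·1 + 1·2 = 3.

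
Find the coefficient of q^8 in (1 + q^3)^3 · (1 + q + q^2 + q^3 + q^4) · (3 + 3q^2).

27

(1 + q^3)^3 has coefficients 1,0,0,3,0,0,3,0,0 for degrees 0…8.
(1 + q + q^2 + q^3 + q^4) has coefficients 1,1,1,1,1,0,0,0,0 for degrees 0…8.
Finally multiplying by (3 + 3q^2), the product of all factors after the first has coefficients 3,3,6,6,6,3,3,0,0 for degrees 0…8.
[q^8] = 1·0 + 3·3 + 3·6 = 27.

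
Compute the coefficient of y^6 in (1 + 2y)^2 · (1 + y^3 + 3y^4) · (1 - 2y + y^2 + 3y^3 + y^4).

-6

(1 + 2y)^2 has coefficients 1,4,4 for degrees 0…2.
(1 + y^3 + 3y^4) has coefficients 1,0,0,1,3,0,0 for degrees 0…6.
Finally multiplying by (1 - 2y + y^2 + 3y^3 + y^4), the product of all factors after the first has coefficients 1,-2,1,4,2,-5,6 for degrees 0…6.
[y^6] = 1·6 + 4·(-5) + 4·2 = -6.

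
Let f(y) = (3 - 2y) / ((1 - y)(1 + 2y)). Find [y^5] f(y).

-85

Partial fractions give a closed form: a_n = (1/3)·1^n + (8/3)·(-2)^n.
At n = 5: a_5 = -85.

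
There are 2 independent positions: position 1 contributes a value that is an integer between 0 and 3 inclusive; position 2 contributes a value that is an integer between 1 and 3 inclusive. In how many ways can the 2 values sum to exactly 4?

The generating function for the choices is (1 + y + y² + y³)·(y + y² + y³); the count is [y⁴].
(1 + y + y² + y³) has coefficients 1,1,1,1 for degrees 0…3.
(y + y² + y³) has coefficients 0,1,1,1,0 for degrees 0…4.
[y⁴] = 1·0 + 1·1 + 1·1 + 1·1 = 3.

3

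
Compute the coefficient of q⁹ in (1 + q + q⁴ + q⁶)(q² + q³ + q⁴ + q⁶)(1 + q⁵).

3

(1 + q + q⁴ + q⁶) has coefficients 1,1,0,0,1,0,1 for degrees 0…6.
(q² + q³ + q⁴ + q⁶) has coefficients 0,0,1,1,1,0,1,0,0,0 for degrees 0…9.
Finally multiplying by (1 + q⁵), the product of all factors after the first has coefficients 0,0,1,1,1,0,1,1,1,1 for degrees 0…9.
[q⁹] = 1·1 + 1·1 + 1·0 + 1·1 = 3.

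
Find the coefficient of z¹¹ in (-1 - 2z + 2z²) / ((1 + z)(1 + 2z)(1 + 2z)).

-14339

The denominator gives the recurrence a_n = −5a_(n−1) − 8a_(n−2) − 4a_(n−3) for n ≥ 3; the numerator fixes a_0 = -1, a_1 = 3, a_2 = -5.
Iterating: -1, 3, -5, 5, 3, -35, 131, -387, 1027, -2563, 6147, -14339, so a_11 = -14339.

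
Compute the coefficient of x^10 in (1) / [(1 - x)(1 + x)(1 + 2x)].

Partial fractions give a closed form: a_n = (1/6)·1^n + (-1/2)·(-1)^n + (4/3)·(-2)^n.
At n = 10: a_10 = 1365.

1365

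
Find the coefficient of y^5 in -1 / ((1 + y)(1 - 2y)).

Partial fractions give a closed form: a_n = (-1/3)·(-1)^n + (-2/3)·2^n.
At n = 5: a_5 = -21.

-21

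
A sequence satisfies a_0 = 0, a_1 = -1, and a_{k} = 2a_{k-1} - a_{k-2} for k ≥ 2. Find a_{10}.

-10

The ordinary generating function has denominator 1 - 2t + t^2.
Iterating the recurrence: a_0,…,a_{10} = 0, -1, -2, -3, -4, -5, -6, -7, -8, -9, -10.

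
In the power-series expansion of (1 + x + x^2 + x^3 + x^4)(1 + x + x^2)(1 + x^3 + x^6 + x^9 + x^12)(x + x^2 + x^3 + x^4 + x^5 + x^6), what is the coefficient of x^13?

30

(1 + x + x^2 + x^3 + x^4) has coefficients 1,1,1,1,1 for degrees 0…4.
(1 + x + x^2) has coefficients 1,1,1,0,0,0,0,0,0,0,0,0,0,0 for degrees 0…13.
Multiplying by (1 + x^3 + x^6 + x^9 + x^12) gives running coefficients 1,1,1,1,1,1,1,1,1,1,1,1,1,1 for degrees 0…13.
Finally multiplying by (x + x^2 + x^3 + x^4 + x^5 + x^6), the product of all factors after the first has coefficients 0,1,2,3,4,5,6,6,6,6,6,6,6,6 for degrees 0…13.
[x^13] = 1·6 + 1·6 + 1·6 + 1·6 + 1·6 = 30.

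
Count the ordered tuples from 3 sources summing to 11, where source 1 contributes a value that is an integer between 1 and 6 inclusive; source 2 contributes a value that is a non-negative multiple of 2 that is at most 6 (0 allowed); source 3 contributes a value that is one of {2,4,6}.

8

The generating function for the choices is (x + x² + x³ + x⁴ + x⁵ + x⁶)·(1 + x² + x⁴ + x⁶)·(x² + x⁴ + x⁶); the count is [x¹¹].
(x + x² + x³ + x⁴ + x⁵ + x⁶) has coefficients 0,1,1,1,1,1,1 for degrees 0…6.
(1 + x² + x⁴ + x⁶) has coefficients 1,0,1,0,1,0,1,0,0,0,0,0 for degrees 0…11.
Finally multiplying by (x² + x⁴ + x⁶), the product of all factors after the first has coefficients 0,0,1,0,2,0,3,0,3,0,2,0 for degrees 0…11.
[x¹¹] = 1·2 + 1·0 + 1·3 + 1·0 + 1·3 + 1·0 = 8.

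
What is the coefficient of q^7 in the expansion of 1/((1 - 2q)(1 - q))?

Partial fractions give a closed form: a_n = (2)·2^n + (-1)·1^n.
At n = 7: a_7 = 255.

255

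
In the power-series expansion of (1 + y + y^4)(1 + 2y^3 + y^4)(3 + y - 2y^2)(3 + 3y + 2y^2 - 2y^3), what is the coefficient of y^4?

(1 + y + y^4) has coefficients 1,1,0,0,1 for degrees 0…4.
(1 + 2y^3 + y^4) has coefficients 1,0,0,2,1 for degrees 0…4.
Multiplying by (3 + y - 2y^2) gives running coefficients 3,1,-2,6,5 for degrees 0…4.
Finally multiplying by (3 + 3y + 2y^2 - 2y^3), the product of all factors after the first has coefficients 9,12,3,8,27 for degrees 0…4.
[y^4] = 1·27 + 1·8 + 1·9 = 44.

44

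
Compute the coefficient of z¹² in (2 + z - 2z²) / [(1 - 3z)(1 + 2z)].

674797

The denominator gives the recurrence a_n = a_(n−1) + 6a_(n−2) for n ≥ 3; the numerator fixes a_0 = 2, a_1 = 3, a_2 = 13.
Iterating: 2, 3, 13, 31, 109, 295, 949, 2719, 8413, 24727, 75205, 223567, 674797, so a_12 = 674797.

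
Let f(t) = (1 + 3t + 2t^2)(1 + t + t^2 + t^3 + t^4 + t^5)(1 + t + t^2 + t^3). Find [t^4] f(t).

22

(1 + 3t + 2t^2) has coefficients 1,3,2 for degrees 0…2.
(1 + t + t^2 + t^3 + t^4 + t^5) has coefficients 1,1,1,1,1 for degrees 0…4.
Finally multiplying by (1 + t + t^2 + t^3), the product of all factors after the first has coefficients 1,2,3,4,4 for degrees 0…4.
[t^4] = 1·4 + 3·4 + 2·3 = 22.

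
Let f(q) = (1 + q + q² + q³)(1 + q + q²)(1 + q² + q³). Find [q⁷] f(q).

3

(1 + q + q² + q³) has coefficients 1,1,1,1 for degrees 0…3.
(1 + q + q²) has coefficients 1,1,1,0,0,0,0,0 for degrees 0…7.
Finally multiplying by (1 + q² + q³), the product of all factors after the first has coefficients 1,1,2,2,2,1,0,0 for degrees 0…7.
[q⁷] = 1·0 + 1·0 + 1·1 + 1·2 = 3.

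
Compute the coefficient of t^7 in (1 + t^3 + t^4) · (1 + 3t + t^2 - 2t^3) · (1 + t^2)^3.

10

(1 + t^3 + t^4) has coefficients 1,0,0,1,1 for degrees 0…4.
(1 + 3t + t^2 - 2t^3) has coefficients 1,3,1,-2,0,0,0,0 for degrees 0…7.
Finally multiplying by (1 + t^2)^3, the product of all factors after the first has coefficients 1,3,4,7,6,3,4,-3 for degrees 0…7.
[t^7] = 1·(-3) + 1·6 + 1·7 = 10.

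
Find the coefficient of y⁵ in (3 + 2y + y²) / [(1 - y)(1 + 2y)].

-46

The denominator gives the recurrence a_n = −a_(n−1) + 2a_(n−2) for n ≥ 3; the numerator fixes a_0 = 3, a_1 = -1, a_2 = 8.
Iterating: 3, -1, 8, -10, 26, -46, so a_5 = -46.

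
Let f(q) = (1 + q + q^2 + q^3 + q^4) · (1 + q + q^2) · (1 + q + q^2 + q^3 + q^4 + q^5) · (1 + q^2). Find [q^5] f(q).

23

(1 + q + q^2 + q^3 + q^4) has coefficients 1,1,1,1,1 for degrees 0…4.
(1 + q + q^2) has coefficients 1,1,1,0,0,0 for degrees 0…5.
Multiplying by (1 + q + q^2 + q^3 + q^4 + q^5) gives running coefficients 1,2,3,3,3,3 for degrees 0…5.
Finally multiplying by (1 + q^2), the product of all factors after the first has coefficients 1,2,4,5,6,6 for degrees 0…5.
[q^5] = 1·6 + 1·6 + 1·5 + 1·4 + 1·2 = 23.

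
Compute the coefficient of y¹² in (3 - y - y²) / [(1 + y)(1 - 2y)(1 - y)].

12288

Partial fractions give a closed form: a_n = (1/2)·(-1)^n + (3)·2^n + (-1/2)·1^n.
At n = 12: a_12 = 12288.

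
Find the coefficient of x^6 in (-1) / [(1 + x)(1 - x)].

The denominator gives the recurrence a_n = a_(n−2) for n ≥ 2; the numerator fixes a_0 = -1, a_1 = 0.
Iterating: -1, 0, -1, 0, -1, 0, -1, so a_6 = -1.

-1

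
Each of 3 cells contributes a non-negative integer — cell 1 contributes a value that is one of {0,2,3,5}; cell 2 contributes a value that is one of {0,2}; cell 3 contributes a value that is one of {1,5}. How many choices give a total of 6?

The generating function for the choices is (1 + t² + t³ + t⁵)·(1 + t²)·(t + t⁵); the count is [t⁶].
(1 + t² + t³ + t⁵) has coefficients 1,0,1,1,0,1 for degrees 0…5.
(1 + t²) has coefficients 1,0,1,0,0,0,0 for degrees 0…6.
Finally multiplying by (t + t⁵), the product of all factors after the first has coefficients 0,1,0,1,0,1,0 for degrees 0…6.
[t⁶] = 1·0 + 1·0 + 1·1 + 1·1 = 2.

2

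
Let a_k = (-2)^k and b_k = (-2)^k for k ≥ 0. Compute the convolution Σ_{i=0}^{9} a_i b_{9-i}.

-5120

The convolution is the t^9 coefficient of A(t)B(t).
Σ = 1·(-512) − 2·256 + 4·(-128) − 8·64 + 16·(-32) − 32·16 + 64·(-8) − 128·4 + 256·(-2) − 512·1 = -5120.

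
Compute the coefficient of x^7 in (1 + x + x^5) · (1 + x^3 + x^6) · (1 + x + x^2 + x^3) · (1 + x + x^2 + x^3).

14

(1 + x + x^5) has coefficients 1,1,0,0,0,1 for degrees 0…5.
(1 + x^3 + x^6) has coefficients 1,0,0,1,0,0,1,0 for degrees 0…7.
Multiplying by (1 + x + x^2 + x^3) gives running coefficients 1,1,1,2,1,1,2,1 for degrees 0…7.
Finally multiplying by (1 + x + x^2 + x^3), the product of all factors after the first has coefficients 1,2,3,5,5,5,6,5 for degrees 0…7.
[x^7] = 1·5 + 1·6 + 1·3 = 14.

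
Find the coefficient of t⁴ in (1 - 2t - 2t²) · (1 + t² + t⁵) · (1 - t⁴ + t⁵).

-3

(1 - 2t - 2t²) has coefficients 1,-2,-2 for degrees 0…2.
(1 + t² + t⁵) has coefficients 1,0,1,0,0 for degrees 0…4.
Finally multiplying by (1 - t⁴ + t⁵), the product of all factors after the first has coefficients 1,0,1,0,-1 for degrees 0…4.
[t⁴] = 1·(-1) − 2·0 − 2·1 = -3.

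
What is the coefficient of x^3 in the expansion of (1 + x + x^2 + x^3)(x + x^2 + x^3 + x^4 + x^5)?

3

(1 + x + x^2 + x^3) has coefficients 1,1,1,1 for degrees 0…3.
(x + x^2 + x^3 + x^4 + x^5) has coefficients 0,1,1,1 for degrees 0…3.
[x^3] = 1·1 + 1·1 + 1·1 + 1·0 = 3.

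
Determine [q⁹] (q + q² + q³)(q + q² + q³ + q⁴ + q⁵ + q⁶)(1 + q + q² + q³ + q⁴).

(q + q² + q³) has coefficients 0,1,1,1 for degrees 0…3.
(q + q² + q³ + q⁴ + q⁵ + q⁶) has coefficients 0,1,1,1,1,1,1,0,0,0 for degrees 0…9.
Finally multiplying by (1 + q + q² + q³ + q⁴), the product of all factors after the first has coefficients 0,1,2,3,4,5,5,4,3,2 for degrees 0…9.
[q⁹] = 1·3 + 1·4 + 1·5 = 12.

12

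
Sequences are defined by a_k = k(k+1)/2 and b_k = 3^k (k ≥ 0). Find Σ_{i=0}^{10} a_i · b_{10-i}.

66394

Write out a_i and b_{10-i} for i = 0,…,10 and sum the products.
Σ = 0·59049 + 1·19683 + 3·6561 + 6·2187 + 10·729 + 15·243 + 21·81 + 28·27 + 36·9 + 45·3 + 55·1 = 66394.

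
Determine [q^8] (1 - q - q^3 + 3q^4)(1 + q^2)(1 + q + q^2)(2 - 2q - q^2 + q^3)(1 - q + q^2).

(1 - q - q^3 + 3q^4) has coefficients 1,-1,0,-1,3 for degrees 0…4.
(1 + q^2) has coefficients 1,0,1,0,0,0,0,0,0 for degrees 0…8.
Multiplying by (1 + q + q^2) gives running coefficients 1,1,2,1,1,0,0,0,0 for degrees 0…8.
Multiplying by (2 - 2q - q^2 + q^3) gives running coefficients 2,0,1,-2,-1,-1,0,1,0 for degrees 0…8.
Finally multiplying by (1 - q + q^2), the product of all factors after the first has coefficients 2,-2,3,-3,2,-2,0,0,-1 for degrees 0…8.
[q^8] = 1·(-1) − 1·0 − 1·(-2) + 3·2 = 7.

7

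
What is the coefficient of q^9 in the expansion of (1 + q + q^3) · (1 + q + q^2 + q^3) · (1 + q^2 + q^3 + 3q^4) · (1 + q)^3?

(1 + q + q^3) has coefficients 1,1,0,1 for degrees 0…3.
(1 + q + q^2 + q^3) has coefficients 1,1,1,1,0,0,0,0,0,0 for degrees 0…9.
Multiplying by (1 + q^2 + q^3 + 3q^4) gives running coefficients 1,1,2,3,5,5,4,3,0,0 for degrees 0…9.
Finally multiplying by (1 + q)^3, the product of all factors after the first has coefficients 1,4,8,13,21,31,37,35,26,13 for degrees 0…9.
[q^9] = 1·13 + 1·26 + 1·37 = 76.

76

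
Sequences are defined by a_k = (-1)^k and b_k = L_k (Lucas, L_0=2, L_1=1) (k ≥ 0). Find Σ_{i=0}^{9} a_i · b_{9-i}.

44

The convolution is the x^9 coefficient of A(x)B(x).
Σ = 1·76 − 1·47 + 1·29 − 1·18 + 1·11 − 1·7 + 1·4 − 1·3 + 1·1 − 1·2 = 44.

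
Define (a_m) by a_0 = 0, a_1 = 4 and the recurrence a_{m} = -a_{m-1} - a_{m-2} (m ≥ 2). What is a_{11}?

The ordinary generating function has denominator 1 + q + q^2.
Iterating the recurrence: a_0,…,a_{11} = 0, 4, -4, 0, 4, -4, 0, 4, -4, 0, 4, -4.

-4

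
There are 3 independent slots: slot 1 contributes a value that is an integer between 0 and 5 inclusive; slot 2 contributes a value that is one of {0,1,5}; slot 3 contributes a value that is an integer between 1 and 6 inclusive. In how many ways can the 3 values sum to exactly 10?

10

The generating function for the choices is (1 + q + q² + q³ + q⁴ + q⁵)·(1 + q + q⁵)·(q + q² + q³ + q⁴ + q⁵ + q⁶); the count is [q¹⁰].
(1 + q + q² + q³ + q⁴ + q⁵) has coefficients 1,1,1,1,1,1 for degrees 0…5.
(1 + q + q⁵) has coefficients 1,1,0,0,0,1,0,0,0,0,0 for degrees 0…10.
Finally multiplying by (q + q² + q³ + q⁴ + q⁵ + q⁶), the product of all factors after the first has coefficients 0,1,2,2,2,2,3,2,1,1,1 for degrees 0…10.
[q¹⁰] = 1·1 + 1·1 + 1·1 + 1·2 + 1·3 + 1·2 = 10.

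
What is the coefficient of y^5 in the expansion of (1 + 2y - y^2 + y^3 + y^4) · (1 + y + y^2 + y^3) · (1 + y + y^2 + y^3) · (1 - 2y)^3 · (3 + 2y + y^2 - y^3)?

(1 + 2y - y^2 + y^3 + y^4) has coefficients 1,2,-1,1,1 for degrees 0…4.
(1 + y + y^2 + y^3) has coefficients 1,1,1,1,0,0 for degrees 0…5.
Multiplying by (1 + y + y^2 + y^3) gives running coefficients 1,2,3,4,3,2 for degrees 0…5.
Multiplying by (1 - 2y)^3 gives running coefficients 1,-4,3,2,-1,8 for degrees 0…5.
Finally multiplying by (3 + 2y + y^2 - y^3), the product of all factors after the first has coefficients 3,-10,2,7,8,21 for degrees 0…5.
[y^5] = 1·21 + 2·8 − 1·7 + 1·2 + 1·(-10) = 22.

22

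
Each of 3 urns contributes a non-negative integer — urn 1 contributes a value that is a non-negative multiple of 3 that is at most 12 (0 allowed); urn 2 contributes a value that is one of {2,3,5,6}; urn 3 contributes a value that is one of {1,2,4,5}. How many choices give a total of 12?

The generating function for the choices is (1 + y^3 + y^6 + y^9 + y^12)·(y^2 + y^3 + y^5 + y^6)·(y + y^2 + y^4 + y^5); the count is [y^12].
(1 + y^3 + y^6 + y^9 + y^12) has coefficients 1,0,0,1,0,0,1,0,0,1,0,0,1 for degrees 0…12.
(y^2 + y^3 + y^5 + y^6) has coefficients 0,0,1,1,0,1,1,0,0,0,0,0,0 for degrees 0…12.
Finally multiplying by (y + y^2 + y^4 + y^5), the product of all factors after the first has coefficients 0,0,0,1,2,1,2,4,2,1,2,1,0 for degrees 0…12.
[y^12] = 1·0 + 1·1 + 1·2 + 1·1 + 1·0 = 4.

4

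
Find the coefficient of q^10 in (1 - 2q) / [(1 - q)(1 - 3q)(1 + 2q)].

18261

The denominator gives the recurrence a_n = 2a_(n−1) + 5a_(n−2) − 6a_(n−3) for n ≥ 3; the numerator fixes a_0 = 1, a_1 = 0, a_2 = 5.
Iterating: 1, 0, 5, 4, 33, 56, 253, 588, 2105, 5632, 18261, so a_10 = 18261.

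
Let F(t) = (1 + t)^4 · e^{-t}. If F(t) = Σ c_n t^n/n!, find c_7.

The EGF product rule gives c_7 = Σ_{k_1+k_2=7} C(7; k_1,k_2) · ∏ g_i(k_i), where (1+t)^4 gives the falling factorial (4)_k; e^{-t} gives (-1)^k.
g_1(k) for k = 0…7: 1, 4, 12, 24, 24, 0, 0, 0.
g_2(k) for k = 0…7: 1, -1, 1, -1, 1, -1, 1, -1.
c_7 = Σ_k C(7,k)·g_1(k)·g_2(7−k) = 1·1·(-1) + 7·4·1 + 21·12·(-1) + 35·24·1 + 35·24·(-1) = −1 + 28 − 252 + 840 − 840 = -225.

-225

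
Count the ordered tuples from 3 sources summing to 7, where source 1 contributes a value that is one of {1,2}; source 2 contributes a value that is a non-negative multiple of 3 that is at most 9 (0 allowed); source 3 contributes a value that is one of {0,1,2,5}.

3

The generating function for the choices is (q + q^2)·(1 + q^3 + q^6 + q^9)·(1 + q + q^2 + q^5); the count is [q^7].
(q + q^2) has coefficients 0,1,1 for degrees 0…2.
(1 + q^3 + q^6 + q^9) has coefficients 1,0,0,1,0,0,1,0 for degrees 0…7.
Finally multiplying by (1 + q + q^2 + q^5), the product of all factors after the first has coefficients 1,1,1,1,1,2,1,1 for degrees 0…7.
[q^7] = 1·1 + 1·2 = 3.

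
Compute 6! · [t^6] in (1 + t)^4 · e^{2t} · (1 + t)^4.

The EGF product rule gives c_6 = Σ_{k_1+k_2+k_3=6} C(6; k_1,k_2,k_3) · ∏ g_i(k_i), where (1+t)^4 gives the falling factorial (4)_k; e^{2t} gives (2)^k; (1+t)^4 gives the falling factorial (4)_k.
g_1(k) for k = 0…6: 1, 4, 12, 24, 24, 0, 0.
g_2(k) for k = 0…6: 1, 2, 4, 8, 16, 32, 64.
g_3(k) for k = 0…6: 1, 4, 12, 24, 24, 0, 0.
First combine the last two factors: h(k) = Σ_j C(k,j)·g_2(j)·g_3(k−j) for k = 0…6: 1, 6, 32, 152, 648, 2512, 8992.
c_6 = Σ_k C(6,k)·g_1(k)·h(6−k) = 1·1·8992 + 6·4·2512 + 15·12·648 + 20·24·152 + 15·24·32 = 8992 + 60288 + 116640 + 72960 + 11520 = 270400.

270400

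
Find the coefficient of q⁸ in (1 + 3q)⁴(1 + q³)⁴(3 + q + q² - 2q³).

1374

(1 + 3q)⁴ has coefficients 1,12,54,108,81 for degrees 0…4.
(1 + q³)⁴ has coefficients 1,0,0,4,0,0,6,0,0 for degrees 0…8.
Finally multiplying by (3 + q + q² - 2q³), the product of all factors after the first has coefficients 3,1,1,10,4,4,10,6,6 for degrees 0…8.
[q⁸] = 1·6 + 12·6 + 54·10 + 108·4 + 81·4 = 1374.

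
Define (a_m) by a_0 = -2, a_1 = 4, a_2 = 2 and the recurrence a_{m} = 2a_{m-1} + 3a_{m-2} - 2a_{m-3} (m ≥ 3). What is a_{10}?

The ordinary generating function has denominator 1 - 2x - 3x^2 + 2x^3.
Iterating the recurrence: a_0,…,a_{10} = -2, 4, 2, 20, 38, 132, 338, 996, 2742, 7796, 21826.

21826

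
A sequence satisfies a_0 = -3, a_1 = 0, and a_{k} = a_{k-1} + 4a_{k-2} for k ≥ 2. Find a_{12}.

The ordinary generating function has denominator 1 - t - 4t^2.
Iterating the recurrence: a_0,…,a_{12} = -3, 0, -12, -12, -60, -108, -348, -780, -2172, -5292, -13980, -35148, -91068.

-91068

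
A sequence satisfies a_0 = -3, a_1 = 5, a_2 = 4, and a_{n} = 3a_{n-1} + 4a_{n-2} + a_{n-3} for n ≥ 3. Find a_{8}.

The ordinary generating function has denominator 1 - 3z - 4z^2 - z^3.
Iterating the recurrence: a_0,…,a_{8} = -3, 5, 4, 29, 108, 444, 1793, 7263, 29405.

29405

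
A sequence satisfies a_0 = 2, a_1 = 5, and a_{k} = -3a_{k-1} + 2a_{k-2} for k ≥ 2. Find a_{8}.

-24343

The ordinary generating function has denominator 1 + 3q - 2q^2.
Iterating the recurrence: a_0,…,a_{8} = 2, 5, -11, 43, -151, 539, -1919, 6835, -24343.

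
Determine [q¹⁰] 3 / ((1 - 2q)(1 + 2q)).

3072

The denominator gives the recurrence a_n = 4a_(n−2) for n ≥ 2; the numerator fixes a_0 = 3, a_1 = 0.
Iterating: 3, 0, 12, 0, 48, 0, 192, 0, 768, 0, 3072, so a_10 = 3072.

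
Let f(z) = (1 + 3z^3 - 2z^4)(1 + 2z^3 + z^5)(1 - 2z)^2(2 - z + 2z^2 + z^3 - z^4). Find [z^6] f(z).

(1 + 3z^3 - 2z^4) has coefficients 1,0,0,3,-2 for degrees 0…4.
(1 + 2z^3 + z^5) has coefficients 1,0,0,2,0,1,0 for degrees 0…6.
Multiplying by (1 - 2z)^2 gives running coefficients 1,-4,4,2,-8,9,-4 for degrees 0…6.
Finally multiplying by (2 - z + 2z^2 + z^3 - z^4), the product of all factors after the first has coefficients 2,-9,14,-7,-15,38,-35 for degrees 0…6.
[z^6] = 1·(-35) + 3·(-7) − 2·14 = -84.

-84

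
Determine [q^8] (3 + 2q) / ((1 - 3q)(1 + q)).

The denominator gives the recurrence a_n = 2a_(n−1) + 3a_(n−2) for n ≥ 3; the numerator fixes a_0 = 3, a_1 = 8, a_2 = 25.
Iterating: 3, 8, 25, 74, 223, 668, 2005, 6014, 18043, so a_8 = 18043.

18043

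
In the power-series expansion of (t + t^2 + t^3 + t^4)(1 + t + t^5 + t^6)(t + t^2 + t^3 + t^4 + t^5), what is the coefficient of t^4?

5

(t + t^2 + t^3 + t^4) has coefficients 0,1,1,1,1 for degrees 0…4.
(1 + t + t^5 + t^6) has coefficients 1,1,0,0,0 for degrees 0…4.
Finally multiplying by (t + t^2 + t^3 + t^4 + t^5), the product of all factors after the first has coefficients 0,1,2,2,2 for degrees 0…4.
[t^4] = 1·2 + 1·2 + 1·1 + 1·0 = 5.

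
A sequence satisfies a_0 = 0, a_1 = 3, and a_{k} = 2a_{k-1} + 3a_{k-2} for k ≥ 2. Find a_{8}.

4920

The ordinary generating function has denominator 1 - 2q - 3q^2.
Iterating the recurrence: a_0,…,a_{8} = 0, 3, 6, 21, 60, 183, 546, 1641, 4920.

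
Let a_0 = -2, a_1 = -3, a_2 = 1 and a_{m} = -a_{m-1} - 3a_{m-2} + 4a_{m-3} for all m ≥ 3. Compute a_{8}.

141

The ordinary generating function has denominator 1 + t + 3t^2 - 4t^3.
Iterating the recurrence: a_0,…,a_{8} = -2, -3, 1, 0, -15, 19, 26, -143, 141.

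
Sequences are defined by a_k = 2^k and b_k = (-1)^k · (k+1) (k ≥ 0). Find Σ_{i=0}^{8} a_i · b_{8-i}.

117

Write out a_i and b_{8-i} for i = 0,…,8 and sum the products.
Σ = 1·9 + 2·(-8) + 4·7 + 8·(-6) + 16·5 + 32·(-4) + 64·3 + 128·(-2) + 256·1 = 117.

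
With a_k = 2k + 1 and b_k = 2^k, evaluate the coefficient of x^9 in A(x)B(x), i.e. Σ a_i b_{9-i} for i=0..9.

This is [x^9] in the product of the two ordinary generating functions.
Σ = 1·512 + 3·256 + 5·128 + 7·64 + 9·32 + 11·16 + 13·8 + 15·4 + 17·2 + 19·1 = 3049.

3049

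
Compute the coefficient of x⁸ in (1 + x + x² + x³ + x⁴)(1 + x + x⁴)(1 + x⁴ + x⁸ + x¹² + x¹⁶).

5

(1 + x + x² + x³ + x⁴) has coefficients 1,1,1,1,1 for degrees 0…4.
(1 + x + x⁴) has coefficients 1,1,0,0,1,0,0,0,0 for degrees 0…8.
Finally multiplying by (1 + x⁴ + x⁸ + x¹² + x¹⁶), the product of all factors after the first has coefficients 1,1,0,0,2,1,0,0,2 for degrees 0…8.
[x⁸] = 1·2 + 1·0 + 1·0 + 1·1 + 1·2 = 5.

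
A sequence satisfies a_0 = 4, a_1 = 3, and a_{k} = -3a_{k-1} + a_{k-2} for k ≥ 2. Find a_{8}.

The ordinary generating function has denominator 1 + 3y - y^2.
Iterating the recurrence: a_0,…,a_{8} = 4, 3, -5, 18, -59, 195, -644, 2127, -7025.

-7025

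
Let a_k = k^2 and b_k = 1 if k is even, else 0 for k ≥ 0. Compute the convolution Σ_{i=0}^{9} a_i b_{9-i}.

The convolution is the x^9 coefficient of A(x)B(x).
Σ = 0·0 + 1·1 + 4·0 + 9·1 + 16·0 + 25·1 + 36·0 + 49·1 + 64·0 + 81·1 = 165.

165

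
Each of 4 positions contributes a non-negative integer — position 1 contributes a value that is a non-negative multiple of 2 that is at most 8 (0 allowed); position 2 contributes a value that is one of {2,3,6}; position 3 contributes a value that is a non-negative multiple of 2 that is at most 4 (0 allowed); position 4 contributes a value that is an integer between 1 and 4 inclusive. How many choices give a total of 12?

17

The generating function for the choices is (1 + q² + q⁴ + q⁶ + q⁸)·(q² + q³ + q⁶)·(1 + q² + q⁴)·(q + q² + q³ + q⁴); the count is [q¹²].
(1 + q² + q⁴ + q⁶ + q⁸) has coefficients 1,0,1,0,1,0,1,0,1 for degrees 0…8.
(q² + q³ + q⁶) has coefficients 0,0,1,1,0,0,1,0,0,0,0,0,0 for degrees 0…12.
Multiplying by (1 + q² + q⁴) gives running coefficients 0,0,1,1,1,1,2,1,1,0,1,0,0 for degrees 0…12.
Finally multiplying by (q + q² + q³ + q⁴), the product of all factors after the first has coefficients 0,0,0,1,2,3,4,5,5,5,4,3,2 for degrees 0…12.
[q¹²] = 1·2 + 1·4 + 1·5 + 1·4 + 1·2 = 17.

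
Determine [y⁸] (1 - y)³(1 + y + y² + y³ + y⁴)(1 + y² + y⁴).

(1 - y)³ has coefficients 1,-3,3,-1 for degrees 0…3.
(1 + y + y² + y³ + y⁴) has coefficients 1,1,1,1,1,0,0,0,0 for degrees 0…8.
Finally multiplying by (1 + y² + y⁴), the product of all factors after the first has coefficients 1,1,2,2,3,2,2,1,1 for degrees 0…8.
[y⁸] = 1·1 − 3·1 + 3·2 − 1·2 = 2.

2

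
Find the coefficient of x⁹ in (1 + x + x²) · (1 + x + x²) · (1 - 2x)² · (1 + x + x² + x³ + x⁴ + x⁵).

(1 + x + x²) has coefficients 1,1,1 for degrees 0…2.
(1 + x + x²) has coefficients 1,1,1,0,0,0,0,0,0,0 for degrees 0…9.
Multiplying by (1 - 2x)² gives running coefficients 1,-3,1,0,4,0,0,0,0,0 for degrees 0…9.
Finally multiplying by (1 + x + x² + x³ + x⁴ + x⁵), the product of all factors after the first has coefficients 1,-2,-1,-1,3,3,2,5,4,4 for degrees 0…9.
[x⁹] = 1·4 + 1·4 + 1·5 = 13.

13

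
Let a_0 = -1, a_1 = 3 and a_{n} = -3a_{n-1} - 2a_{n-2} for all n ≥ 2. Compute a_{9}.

The ordinary generating function has denominator 1 + 3y + 2y^2.
Iterating the recurrence: a_0,…,a_{9} = -1, 3, -7, 15, -31, 63, -127, 255, -511, 1023.

1023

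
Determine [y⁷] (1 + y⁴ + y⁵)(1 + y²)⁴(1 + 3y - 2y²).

(1 + y⁴ + y⁵) has coefficients 1,0,0,0,1,1 for degrees 0…5.
(1 + y²)⁴ has coefficients 1,0,4,0,6,0,4,0 for degrees 0…7.
Finally multiplying by (1 + 3y - 2y²), the product of all factors after the first has coefficients 1,3,2,12,-2,18,-8,12 for degrees 0…7.
[y⁷] = 1·12 + 1·12 + 1·2 = 26.

26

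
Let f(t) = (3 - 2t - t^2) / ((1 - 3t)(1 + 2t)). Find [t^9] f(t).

25476

The denominator gives the recurrence a_n = a_(n−1) + 6a_(n−2) for n ≥ 3; the numerator fixes a_0 = 3, a_1 = 1, a_2 = 18.
Iterating: 3, 1, 18, 24, 132, 276, 1068, 2724, 9132, 25476, so a_9 = 25476.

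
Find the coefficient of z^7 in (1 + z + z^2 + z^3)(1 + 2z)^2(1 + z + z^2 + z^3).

(1 + z + z^2 + z^3) has coefficients 1,1,1,1 for degrees 0…3.
(1 + 2z)^2 has coefficients 1,4,4,0,0,0,0,0 for degrees 0…7.
Finally multiplying by (1 + z + z^2 + z^3), the product of all factors after the first has coefficients 1,5,9,9,8,4,0,0 for degrees 0…7.
[z^7] = 1·0 + 1·0 + 1·4 + 1·8 = 12.

12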